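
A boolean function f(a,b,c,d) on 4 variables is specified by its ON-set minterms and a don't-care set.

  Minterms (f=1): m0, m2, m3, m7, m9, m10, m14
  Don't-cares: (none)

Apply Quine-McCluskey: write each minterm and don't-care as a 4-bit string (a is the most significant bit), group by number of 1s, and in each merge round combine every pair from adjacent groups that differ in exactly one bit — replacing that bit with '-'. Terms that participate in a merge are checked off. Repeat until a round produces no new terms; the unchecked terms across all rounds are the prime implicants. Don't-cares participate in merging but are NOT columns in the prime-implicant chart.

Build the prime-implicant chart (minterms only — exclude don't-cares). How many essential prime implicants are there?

4

[col 0] 0000*, 0010*, 0011*, 0111*, 1001, 1010*, 1110*
[col 1] -010, 0-11, 00-0, 001-, 1-10
Prime implicants: -010, 0-11, 00-0, 001-, 1-10, 1001
PI chart (minterm → PIs covering it):
  0 | 00-0  (sole → essential)
  2 | -010,00-0,001-
  3 | 0-11,001-
  7 | 0-11  (sole → essential)
  9 | 1001  (sole → essential)
  10 | -010,1-10
  14 | 1-10  (sole → essential)
Essential prime implicants: 0-11, 00-0, 1-10, 1001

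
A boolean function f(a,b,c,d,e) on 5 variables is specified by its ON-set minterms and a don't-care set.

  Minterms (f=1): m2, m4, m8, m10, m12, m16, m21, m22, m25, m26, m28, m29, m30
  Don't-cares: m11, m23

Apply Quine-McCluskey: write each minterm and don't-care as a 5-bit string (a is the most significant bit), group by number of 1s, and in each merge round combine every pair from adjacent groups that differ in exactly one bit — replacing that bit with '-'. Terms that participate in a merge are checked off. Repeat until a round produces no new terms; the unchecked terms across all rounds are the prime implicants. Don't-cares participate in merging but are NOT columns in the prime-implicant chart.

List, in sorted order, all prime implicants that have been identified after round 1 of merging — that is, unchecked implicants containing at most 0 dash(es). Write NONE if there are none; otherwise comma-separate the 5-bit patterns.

size-2^0 implicants → 00010(✓)  00100(✓)  01000(✓)  01010(✓)  01011(✓)  01100(✓)  10000  10101(✓)  10110(✓)  10111(✓)  11001(✓)  11010(✓)  11100(✓)  11101(✓)  11110(✓)
size-2^1 implicants → -1010  -1100  0-010  0-100  01-00  010-0  0101-  1-101  1-110  101-1  1011-  11-01  11-10  111-0  1110-
Unchecked terms (primes): -1010, -1100, 0-010, 0-100, 01-00, 010-0, 0101-, 1-101, 1-110, 10000, 101-1, 1011-, 11-01, 11-10, 111-0, 1110-

10000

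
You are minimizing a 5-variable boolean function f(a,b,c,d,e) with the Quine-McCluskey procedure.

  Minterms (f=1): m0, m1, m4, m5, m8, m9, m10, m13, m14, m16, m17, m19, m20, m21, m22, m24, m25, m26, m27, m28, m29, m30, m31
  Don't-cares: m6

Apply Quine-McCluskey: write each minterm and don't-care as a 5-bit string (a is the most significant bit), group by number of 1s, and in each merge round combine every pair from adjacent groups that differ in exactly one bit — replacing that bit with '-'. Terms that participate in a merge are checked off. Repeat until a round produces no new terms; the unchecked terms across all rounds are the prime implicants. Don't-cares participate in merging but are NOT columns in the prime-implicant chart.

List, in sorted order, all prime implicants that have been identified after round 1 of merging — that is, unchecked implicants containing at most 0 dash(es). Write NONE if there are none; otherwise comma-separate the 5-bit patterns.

size-2^0 implicants → 00000(✓)  00001(✓)  00100(✓)  00101(✓)  00110(✓)  01000(✓)  01001(✓)  01010(✓)  01101(✓)  01110(✓)  10000(✓)  10001(✓)  10011(✓)  10100(✓)  10101(✓)  10110(✓)  11000(✓)  11001(✓)  11010(✓)  11011(✓)  11100(✓)  11101(✓)  11110(✓)  11111(✓)
size-2^1 implicants → -0000(✓)  -0001(✓)  -0100(✓)  -0101(✓)  -0110(✓)  -1000(✓)  -1001(✓)  -1010(✓)  -1101(✓)  -1110(✓)  0-000(✓)  0-001(✓)  0-101(✓)  0-110(✓)  00-00(✓)  00-01(✓)  0000-(✓)  001-0(✓)  0010-(✓)  01-01(✓)  01-10(✓)  010-0(✓)  0100-(✓)  1-000(✓)  1-001(✓)  1-011(✓)  1-100(✓)  1-101(✓)  1-110(✓)  10-00(✓)  10-01(✓)  100-1(✓)  1000-(✓)  101-0(✓)  1010-(✓)  11-00(✓)  11-01(✓)  11-10(✓)  11-11(✓)  110-0(✓)  110-1(✓)  1100-(✓)  1101-(✓)  111-0(✓)  111-1(✓)  1110-(✓)  1111-(✓)
size-2^2 implicants → --000(✓)  --001(✓)  --101(✓)  --110  -0-00(✓)  -0-01(✓)  -000-(✓)  -01-0  -010-(✓)  -1-01(✓)  -1-10  -10-0  -100-(✓)  0--01(✓)  0-00-(✓)  00-0-(✓)  1--00(✓)  1--01(✓)  1-0-1  1-00-(✓)  1-1-0  1-10-(✓)  10-0-(✓)  11--0(✓)  11--1(✓)  11-0-(✓)  11-1-(✓)  110--(✓)  111--(✓)
size-2^3 implicants → ---01  --00-  -0-0-  1--0-  11---
Unchecked terms (primes): ---01, --00-, --110, -0-0-, -01-0, -1-10, -10-0, 1--0-, 1-0-1, 1-1-0, 11---

NONE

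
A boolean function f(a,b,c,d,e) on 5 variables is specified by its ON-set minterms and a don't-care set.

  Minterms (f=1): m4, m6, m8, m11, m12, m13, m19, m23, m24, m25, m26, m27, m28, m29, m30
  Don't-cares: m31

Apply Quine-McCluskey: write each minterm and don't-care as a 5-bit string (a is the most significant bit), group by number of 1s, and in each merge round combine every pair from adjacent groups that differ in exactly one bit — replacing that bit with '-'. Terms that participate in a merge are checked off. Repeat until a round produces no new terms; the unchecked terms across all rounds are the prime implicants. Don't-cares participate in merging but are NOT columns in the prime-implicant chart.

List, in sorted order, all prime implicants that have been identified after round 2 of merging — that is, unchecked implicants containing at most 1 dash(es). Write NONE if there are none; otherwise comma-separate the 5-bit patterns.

size-2^0 implicants → 00100(✓)  00110(✓)  01000(✓)  01011(✓)  01100(✓)  01101(✓)  10011(✓)  10111(✓)  11000(✓)  11001(✓)  11010(✓)  11011(✓)  11100(✓)  11101(✓)  11110(✓)  11111(✓)
size-2^1 implicants → -1000(✓)  -1011  -1100(✓)  -1101(✓)  0-100  001-0  01-00(✓)  0110-(✓)  1-011(✓)  1-111(✓)  10-11(✓)  11-00(✓)  11-01(✓)  11-10(✓)  11-11(✓)  110-0(✓)  110-1(✓)  1100-(✓)  1101-(✓)  111-0(✓)  111-1(✓)  1110-(✓)  1111-(✓)
size-2^2 implicants → -1-00  -110-  1--11  11--0(✓)  11--1(✓)  11-0-(✓)  11-1-(✓)  110--(✓)  111--(✓)
size-2^3 implicants → 11---
Unchecked terms (primes): -1-00, -1011, -110-, 0-100, 001-0, 1--11, 11---

-1011, 0-100, 001-0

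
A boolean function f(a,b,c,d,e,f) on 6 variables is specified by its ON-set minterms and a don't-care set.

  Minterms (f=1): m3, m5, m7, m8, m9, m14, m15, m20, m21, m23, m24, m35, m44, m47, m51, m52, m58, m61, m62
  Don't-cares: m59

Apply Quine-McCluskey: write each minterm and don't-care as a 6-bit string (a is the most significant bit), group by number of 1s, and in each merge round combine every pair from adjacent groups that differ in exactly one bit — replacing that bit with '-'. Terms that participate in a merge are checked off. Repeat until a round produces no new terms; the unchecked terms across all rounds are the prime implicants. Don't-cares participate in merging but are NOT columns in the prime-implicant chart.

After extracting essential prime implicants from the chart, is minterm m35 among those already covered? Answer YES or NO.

NO

[col 0] 000011*, 000101*, 000111*, 001000*, 001001*, 001110*, 001111*, 010100*, 010101*, 010111*, 011000*, 100011*, 101100, 101111*, 110011*, 110100*, 111010*, 111011*, 111101, 111110*
[col 1] -00011, -01111, -10100, 0-0101*, 0-0111*, 0-1000, 00-111, 000-11, 0001-1*, 00100-, 00111-, 0101-1*, 01010-, 1-0011, 11-011, 111-10, 11101-
[col 2] 0-01-1
Prime implicants: -00011, -01111, -10100, 0-01-1, 0-1000, 00-111, 000-11, 00100-, 00111-, 01010-, 1-0011, 101100, 11-011, 111-10, 11101-, 111101
PI chart (minterm → PIs covering it):
  3 | -00011,000-11
  5 | 0-01-1  (sole → essential)
  7 | 0-01-1,00-111,000-11
  8 | 0-1000,00100-
  9 | 00100-  (sole → essential)
  14 | 00111-  (sole → essential)
  15 | -01111,00-111,00111-
  20 | -10100,01010-
  21 | 0-01-1,01010-
  23 | 0-01-1  (sole → essential)
  24 | 0-1000  (sole → essential)
  35 | -00011,1-0011
  44 | 101100  (sole → essential)
  47 | -01111  (sole → essential)
  51 | 1-0011,11-011
  52 | -10100  (sole → essential)
  58 | 111-10,11101-
  61 | 111101  (sole → essential)
  62 | 111-10  (sole → essential)
Essential prime implicants: -01111, -10100, 0-01-1, 0-1000, 00100-, 00111-, 101100, 111-10, 111101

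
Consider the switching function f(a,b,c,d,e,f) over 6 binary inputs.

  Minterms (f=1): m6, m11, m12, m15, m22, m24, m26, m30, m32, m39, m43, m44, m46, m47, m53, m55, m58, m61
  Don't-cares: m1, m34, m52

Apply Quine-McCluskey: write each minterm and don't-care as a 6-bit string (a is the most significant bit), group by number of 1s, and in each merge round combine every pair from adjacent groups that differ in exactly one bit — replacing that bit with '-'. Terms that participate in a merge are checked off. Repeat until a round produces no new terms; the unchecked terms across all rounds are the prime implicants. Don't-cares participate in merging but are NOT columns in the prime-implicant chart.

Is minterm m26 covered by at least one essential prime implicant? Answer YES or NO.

size-2^0 implicants → 000001  000110(✓)  001011(✓)  001100(✓)  001111(✓)  010110(✓)  011000(✓)  011010(✓)  011110(✓)  100000(✓)  100010(✓)  100111(✓)  101011(✓)  101100(✓)  101110(✓)  101111(✓)  110100(✓)  110101(✓)  110111(✓)  111010(✓)  111101(✓)
size-2^1 implicants → -01011(✓)  -01100  -01111(✓)  -11010  0-0110  001-11(✓)  01-110  011-10  0110-0  1-0111  10-111  1000-0  101-11(✓)  1011-0  10111-  11-101  1101-1  11010-
size-2^2 implicants → -01-11
Unchecked terms (primes): -01-11, -01100, -11010, 0-0110, 000001, 01-110, 011-10, 0110-0, 1-0111, 10-111, 1000-0, 1011-0, 10111-, 11-101, 1101-1, 11010-
Minterm coverage:
  m6 ⊆ 0-0110 [E]
  m11 ⊆ -01-11 [E]
  m12 ⊆ -01100 [E]
  m15 ⊆ -01-11 [E]
  m22 ⊆ 0-0110,01-110
  m24 ⊆ 0110-0 [E]
  m26 ⊆ -11010,011-10,0110-0
  m30 ⊆ 01-110,011-10
  m32 ⊆ 1000-0 [E]
  m39 ⊆ 1-0111,10-111
  m43 ⊆ -01-11 [E]
  m44 ⊆ -01100,1011-0
  m46 ⊆ 1011-0,10111-
  m47 ⊆ -01-11,10-111,10111-
  m53 ⊆ 11-101,1101-1,11010-
  m55 ⊆ 1-0111,1101-1
  m58 ⊆ -11010 [E]
  m61 ⊆ 11-101 [E]
E = {-01-11, -01100, -11010, 0-0110, 0110-0, 1000-0, 11-101}

YES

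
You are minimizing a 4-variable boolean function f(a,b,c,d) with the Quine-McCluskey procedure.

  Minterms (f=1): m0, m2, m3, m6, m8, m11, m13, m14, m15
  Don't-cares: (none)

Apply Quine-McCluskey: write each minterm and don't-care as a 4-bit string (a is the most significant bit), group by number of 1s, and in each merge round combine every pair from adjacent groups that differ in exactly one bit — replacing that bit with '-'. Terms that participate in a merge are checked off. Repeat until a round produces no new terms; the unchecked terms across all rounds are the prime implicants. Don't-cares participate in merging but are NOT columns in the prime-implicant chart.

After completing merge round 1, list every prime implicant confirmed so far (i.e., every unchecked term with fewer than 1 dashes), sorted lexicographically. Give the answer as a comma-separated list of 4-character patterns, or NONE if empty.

[col 0] 0000*, 0010*, 0011*, 0110*, 1000*, 1011*, 1101*, 1110*, 1111*
[col 1] -000, -011, -110, 0-10, 00-0, 001-, 1-11, 11-1, 111-
Prime implicants: -000, -011, -110, 0-10, 00-0, 001-, 1-11, 11-1, 111-

NONE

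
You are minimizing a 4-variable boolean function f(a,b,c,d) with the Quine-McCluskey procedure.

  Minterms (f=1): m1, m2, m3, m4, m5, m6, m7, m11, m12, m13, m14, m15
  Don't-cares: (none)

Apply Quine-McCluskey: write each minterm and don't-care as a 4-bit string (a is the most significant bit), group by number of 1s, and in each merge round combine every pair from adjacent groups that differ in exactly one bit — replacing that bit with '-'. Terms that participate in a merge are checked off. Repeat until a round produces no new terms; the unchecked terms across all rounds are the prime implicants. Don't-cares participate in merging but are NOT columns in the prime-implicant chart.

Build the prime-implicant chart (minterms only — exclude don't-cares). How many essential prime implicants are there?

Round 0: 0001✓ 0010✓ 0011✓ 0100✓ 0101✓ 0110✓ 0111✓ 1011✓ 1100✓ 1101✓ 1110✓ 1111✓
Round 1: -011✓ -100✓ -101✓ -110✓ -111✓ 0-01✓ 0-10✓ 0-11✓ 00-1✓ 001-✓ 01-0✓ 01-1✓ 010-✓ 011-✓ 1-11✓ 11-0✓ 11-1✓ 110-✓ 111-✓
Round 2: --11 -1-0✓ -1-1✓ -10-✓ -11-✓ 0--1 0-1- 01--✓ 11--✓
Round 3: -1--
PIs = {--11, -1--, 0--1, 0-1-}
Coverage chart:
  m1: 0--1 ←essential
  m2: 0-1- ←essential
  m3: --11,0--1,0-1-
  m4: -1-- ←essential
  m5: -1--,0--1
  m6: -1--,0-1-
  m7: --11,-1--,0--1,0-1-
  m11: --11 ←essential
  m12: -1-- ←essential
  m13: -1-- ←essential
  m14: -1-- ←essential
  m15: --11,-1--
Essential: --11, -1--, 0--1, 0-1-

4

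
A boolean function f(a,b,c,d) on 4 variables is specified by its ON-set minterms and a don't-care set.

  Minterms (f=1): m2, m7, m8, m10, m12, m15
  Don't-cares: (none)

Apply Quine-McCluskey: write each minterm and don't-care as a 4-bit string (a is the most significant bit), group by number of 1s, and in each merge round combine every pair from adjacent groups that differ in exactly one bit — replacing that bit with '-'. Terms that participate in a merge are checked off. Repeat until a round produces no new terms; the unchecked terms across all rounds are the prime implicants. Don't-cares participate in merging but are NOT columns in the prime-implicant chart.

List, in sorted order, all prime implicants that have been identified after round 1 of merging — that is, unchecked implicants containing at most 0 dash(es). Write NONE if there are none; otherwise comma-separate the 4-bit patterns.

[col 0] 0010*, 0111*, 1000*, 1010*, 1100*, 1111*
[col 1] -010, -111, 1-00, 10-0
Prime implicants: -010, -111, 1-00, 10-0

NONE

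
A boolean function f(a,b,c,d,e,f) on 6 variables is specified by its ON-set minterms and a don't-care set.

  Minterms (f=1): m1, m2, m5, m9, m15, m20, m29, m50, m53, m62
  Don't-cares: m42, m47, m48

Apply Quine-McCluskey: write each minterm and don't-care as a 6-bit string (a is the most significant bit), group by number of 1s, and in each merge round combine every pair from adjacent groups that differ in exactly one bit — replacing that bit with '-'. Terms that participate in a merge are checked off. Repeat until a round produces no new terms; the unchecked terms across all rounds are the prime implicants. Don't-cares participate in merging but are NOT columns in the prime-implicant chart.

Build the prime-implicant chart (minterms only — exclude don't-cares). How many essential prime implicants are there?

9

Round 0: 000001✓ 000010 000101✓ 001001✓ 001111✓ 010100 011101 101010 101111✓ 110000✓ 110010✓ 110101 111110
Round 1: -01111 00-001 000-01 1100-0
PIs = {-01111, 00-001, 000-01, 000010, 010100, 011101, 101010, 1100-0, 110101, 111110}
Coverage chart:
  m1: 00-001,000-01
  m2: 000010 ←essential
  m5: 000-01 ←essential
  m9: 00-001 ←essential
  m15: -01111 ←essential
  m20: 010100 ←essential
  m29: 011101 ←essential
  m50: 1100-0 ←essential
  m53: 110101 ←essential
  m62: 111110 ←essential
Essential: -01111, 00-001, 000-01, 000010, 010100, 011101, 1100-0, 110101, 111110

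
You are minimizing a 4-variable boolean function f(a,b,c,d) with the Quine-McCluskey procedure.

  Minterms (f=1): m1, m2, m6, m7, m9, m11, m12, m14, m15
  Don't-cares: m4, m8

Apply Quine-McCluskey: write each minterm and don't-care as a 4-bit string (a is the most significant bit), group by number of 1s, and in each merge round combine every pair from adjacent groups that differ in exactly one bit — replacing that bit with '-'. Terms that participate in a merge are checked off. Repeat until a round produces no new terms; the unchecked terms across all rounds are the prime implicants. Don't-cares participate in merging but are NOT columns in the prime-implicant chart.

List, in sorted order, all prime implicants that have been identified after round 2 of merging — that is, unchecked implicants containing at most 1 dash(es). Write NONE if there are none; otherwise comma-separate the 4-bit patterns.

size-2^0 implicants → 0001(✓)  0010(✓)  0100(✓)  0110(✓)  0111(✓)  1000(✓)  1001(✓)  1011(✓)  1100(✓)  1110(✓)  1111(✓)
size-2^1 implicants → -001  -100(✓)  -110(✓)  -111(✓)  0-10  01-0(✓)  011-(✓)  1-00  1-11  10-1  100-  11-0(✓)  111-(✓)
size-2^2 implicants → -1-0  -11-
Unchecked terms (primes): -001, -1-0, -11-, 0-10, 1-00, 1-11, 10-1, 100-

-001, 0-10, 1-00, 1-11, 10-1, 100-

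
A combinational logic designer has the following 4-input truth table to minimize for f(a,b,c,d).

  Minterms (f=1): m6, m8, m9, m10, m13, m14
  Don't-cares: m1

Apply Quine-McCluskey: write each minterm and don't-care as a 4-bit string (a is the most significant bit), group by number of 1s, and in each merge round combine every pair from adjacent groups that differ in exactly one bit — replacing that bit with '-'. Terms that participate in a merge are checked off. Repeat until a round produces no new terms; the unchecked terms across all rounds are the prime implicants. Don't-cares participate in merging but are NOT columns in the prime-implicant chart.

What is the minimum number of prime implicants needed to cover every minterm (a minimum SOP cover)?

3

size-2^0 implicants → 0001(✓)  0110(✓)  1000(✓)  1001(✓)  1010(✓)  1101(✓)  1110(✓)
size-2^1 implicants → -001  -110  1-01  1-10  10-0  100-
Unchecked terms (primes): -001, -110, 1-01, 1-10, 10-0, 100-
Minterm coverage:
  m6 ⊆ -110 [E]
  m8 ⊆ 10-0,100-
  m9 ⊆ -001,1-01,100-
  m10 ⊆ 1-10,10-0
  m13 ⊆ 1-01 [E]
  m14 ⊆ -110,1-10
E = {-110, 1-01}
Petrick residual → 10-0
Cover = bcd' + ac'd + ab'd'  |cover|=3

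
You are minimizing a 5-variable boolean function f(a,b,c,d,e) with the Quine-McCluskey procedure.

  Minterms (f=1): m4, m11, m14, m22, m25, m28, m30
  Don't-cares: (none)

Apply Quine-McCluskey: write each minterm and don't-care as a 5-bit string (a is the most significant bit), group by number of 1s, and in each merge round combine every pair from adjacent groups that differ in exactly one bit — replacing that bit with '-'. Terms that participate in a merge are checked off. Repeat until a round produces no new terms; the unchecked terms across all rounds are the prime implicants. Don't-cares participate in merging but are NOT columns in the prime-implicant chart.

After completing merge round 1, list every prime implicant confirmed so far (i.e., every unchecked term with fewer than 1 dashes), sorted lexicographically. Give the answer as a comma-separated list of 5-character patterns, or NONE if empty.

00100, 01011, 11001

size-2^0 implicants → 00100  01011  01110(✓)  10110(✓)  11001  11100(✓)  11110(✓)
size-2^1 implicants → -1110  1-110  111-0
Unchecked terms (primes): -1110, 00100, 01011, 1-110, 11001, 111-0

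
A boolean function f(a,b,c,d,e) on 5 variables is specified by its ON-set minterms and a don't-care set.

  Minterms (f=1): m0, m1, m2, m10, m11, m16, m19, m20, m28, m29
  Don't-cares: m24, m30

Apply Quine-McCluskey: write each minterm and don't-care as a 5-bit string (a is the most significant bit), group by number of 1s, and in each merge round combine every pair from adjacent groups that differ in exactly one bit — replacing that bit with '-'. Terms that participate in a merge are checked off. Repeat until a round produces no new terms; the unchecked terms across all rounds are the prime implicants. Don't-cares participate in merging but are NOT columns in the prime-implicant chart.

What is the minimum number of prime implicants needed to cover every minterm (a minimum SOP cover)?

6

[col 0] 00000*, 00001*, 00010*, 01010*, 01011*, 10000*, 10011, 10100*, 11000*, 11100*, 11101*, 11110*
[col 1] -0000, 0-010, 000-0, 0000-, 0101-, 1-000*, 1-100*, 10-00*, 11-00*, 111-0, 1110-
[col 2] 1--00
Prime implicants: -0000, 0-010, 000-0, 0000-, 0101-, 1--00, 10011, 111-0, 1110-
PI chart (minterm → PIs covering it):
  0 | -0000,000-0,0000-
  1 | 0000-  (sole → essential)
  2 | 0-010,000-0
  10 | 0-010,0101-
  11 | 0101-  (sole → essential)
  16 | -0000,1--00
  19 | 10011  (sole → essential)
  20 | 1--00  (sole → essential)
  28 | 1--00,111-0,1110-
  29 | 1110-  (sole → essential)
Essential prime implicants: 0000-, 0101-, 1--00, 10011, 1110-
Petrick residual → 0-010
Minimum SOP uses 6 PIs: a'c'de' + a'b'c'd' + a'bc'd + ad'e' + ab'c'de + abcd'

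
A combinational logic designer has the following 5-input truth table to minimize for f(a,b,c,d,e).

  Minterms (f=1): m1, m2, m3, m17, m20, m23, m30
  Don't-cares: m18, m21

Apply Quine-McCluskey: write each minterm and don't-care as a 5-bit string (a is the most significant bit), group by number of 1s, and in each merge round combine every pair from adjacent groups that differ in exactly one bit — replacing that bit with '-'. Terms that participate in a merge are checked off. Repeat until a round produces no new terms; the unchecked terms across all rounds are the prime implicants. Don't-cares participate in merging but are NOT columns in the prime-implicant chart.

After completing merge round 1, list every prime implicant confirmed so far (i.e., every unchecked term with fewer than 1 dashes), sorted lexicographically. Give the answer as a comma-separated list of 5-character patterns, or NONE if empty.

size-2^0 implicants → 00001(✓)  00010(✓)  00011(✓)  10001(✓)  10010(✓)  10100(✓)  10101(✓)  10111(✓)  11110
size-2^1 implicants → -0001  -0010  000-1  0001-  10-01  101-1  1010-
Unchecked terms (primes): -0001, -0010, 000-1, 0001-, 10-01, 101-1, 1010-, 11110

11110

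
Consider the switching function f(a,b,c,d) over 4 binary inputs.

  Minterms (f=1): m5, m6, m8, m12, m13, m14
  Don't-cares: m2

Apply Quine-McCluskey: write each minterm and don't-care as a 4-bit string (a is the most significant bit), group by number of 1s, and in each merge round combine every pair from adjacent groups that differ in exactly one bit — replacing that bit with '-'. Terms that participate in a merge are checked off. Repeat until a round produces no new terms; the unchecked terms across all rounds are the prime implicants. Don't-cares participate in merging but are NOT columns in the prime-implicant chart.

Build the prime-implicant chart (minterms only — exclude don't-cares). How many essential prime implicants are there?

size-2^0 implicants → 0010(✓)  0101(✓)  0110(✓)  1000(✓)  1100(✓)  1101(✓)  1110(✓)
size-2^1 implicants → -101  -110  0-10  1-00  11-0  110-
Unchecked terms (primes): -101, -110, 0-10, 1-00, 11-0, 110-
Minterm coverage:
  m5 ⊆ -101 [E]
  m6 ⊆ -110,0-10
  m8 ⊆ 1-00 [E]
  m12 ⊆ 1-00,11-0,110-
  m13 ⊆ -101,110-
  m14 ⊆ -110,11-0
E = {-101, 1-00}

2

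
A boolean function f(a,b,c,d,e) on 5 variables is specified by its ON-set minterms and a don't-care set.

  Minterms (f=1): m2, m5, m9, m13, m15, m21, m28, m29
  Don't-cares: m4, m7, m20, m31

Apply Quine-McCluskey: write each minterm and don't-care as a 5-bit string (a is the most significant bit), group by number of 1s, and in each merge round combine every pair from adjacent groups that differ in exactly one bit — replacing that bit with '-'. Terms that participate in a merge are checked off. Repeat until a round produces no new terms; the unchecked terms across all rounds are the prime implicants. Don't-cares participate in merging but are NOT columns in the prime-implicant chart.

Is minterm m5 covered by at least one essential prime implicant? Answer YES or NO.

NO

Round 0: 00010 00100✓ 00101✓ 00111✓ 01001✓ 01101✓ 01111✓ 10100✓ 10101✓ 11100✓ 11101✓ 11111✓
Round 1: -0100✓ -0101✓ -1101✓ -1111✓ 0-101✓ 0-111✓ 001-1✓ 0010-✓ 01-01 011-1✓ 1-100✓ 1-101✓ 1010-✓ 111-1✓ 1110-✓
Round 2: --101 -010- -11-1 0-1-1 1-10-
PIs = {--101, -010-, -11-1, 0-1-1, 00010, 01-01, 1-10-}
Coverage chart:
  m2: 00010 ←essential
  m5: --101,-010-,0-1-1
  m9: 01-01 ←essential
  m13: --101,-11-1,0-1-1,01-01
  m15: -11-1,0-1-1
  m21: --101,-010-,1-10-
  m28: 1-10- ←essential
  m29: --101,-11-1,1-10-
Essential: 00010, 01-01, 1-10-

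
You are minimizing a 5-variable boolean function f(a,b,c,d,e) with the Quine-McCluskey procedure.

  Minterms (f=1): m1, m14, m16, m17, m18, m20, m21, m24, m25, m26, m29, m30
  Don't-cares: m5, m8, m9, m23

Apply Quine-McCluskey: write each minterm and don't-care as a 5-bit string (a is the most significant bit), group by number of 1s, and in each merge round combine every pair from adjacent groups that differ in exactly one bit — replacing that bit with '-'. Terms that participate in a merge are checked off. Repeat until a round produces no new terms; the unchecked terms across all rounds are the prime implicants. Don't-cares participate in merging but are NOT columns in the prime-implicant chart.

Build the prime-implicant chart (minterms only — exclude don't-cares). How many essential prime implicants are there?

4

[col 0] 00001*, 00101*, 01000*, 01001*, 01110*, 10000*, 10001*, 10010*, 10100*, 10101*, 10111*, 11000*, 11001*, 11010*, 11101*, 11110*
[col 1] -0001*, -0101*, -1000*, -1001*, -1110, 0-001*, 00-01*, 0100-*, 1-000*, 1-001*, 1-010*, 1-101*, 10-00*, 10-01*, 100-0*, 1000-*, 101-1, 1010-*, 11-01*, 11-10, 110-0*, 1100-*
[col 2] --001, -0-01, -100-, 1--01, 1-0-0, 1-00-, 10-0-
Prime implicants: --001, -0-01, -100-, -1110, 1--01, 1-0-0, 1-00-, 10-0-, 101-1, 11-10
PI chart (minterm → PIs covering it):
  1 | --001,-0-01
  14 | -1110  (sole → essential)
  16 | 1-0-0,1-00-,10-0-
  17 | --001,-0-01,1--01,1-00-,10-0-
  18 | 1-0-0  (sole → essential)
  20 | 10-0-  (sole → essential)
  21 | -0-01,1--01,10-0-,101-1
  24 | -100-,1-0-0,1-00-
  25 | --001,-100-,1--01,1-00-
  26 | 1-0-0,11-10
  29 | 1--01  (sole → essential)
  30 | -1110,11-10
Essential prime implicants: -1110, 1--01, 1-0-0, 10-0-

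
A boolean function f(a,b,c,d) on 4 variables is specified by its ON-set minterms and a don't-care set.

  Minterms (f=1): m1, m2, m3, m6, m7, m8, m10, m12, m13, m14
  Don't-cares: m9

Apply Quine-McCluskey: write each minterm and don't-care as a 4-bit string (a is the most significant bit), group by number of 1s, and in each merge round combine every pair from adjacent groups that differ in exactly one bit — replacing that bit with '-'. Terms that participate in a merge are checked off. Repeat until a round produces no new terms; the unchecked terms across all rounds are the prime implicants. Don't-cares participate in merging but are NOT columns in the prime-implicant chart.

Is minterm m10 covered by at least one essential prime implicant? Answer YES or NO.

Round 0: 0001✓ 0010✓ 0011✓ 0110✓ 0111✓ 1000✓ 1001✓ 1010✓ 1100✓ 1101✓ 1110✓
Round 1: -001 -010✓ -110✓ 0-10✓ 0-11✓ 00-1 001-✓ 011-✓ 1-00✓ 1-01✓ 1-10✓ 10-0✓ 100-✓ 11-0✓ 110-✓
Round 2: --10 0-1- 1--0 1-0-
PIs = {--10, -001, 0-1-, 00-1, 1--0, 1-0-}
Coverage chart:
  m1: -001,00-1
  m2: --10,0-1-
  m3: 0-1-,00-1
  m6: --10,0-1-
  m7: 0-1- ←essential
  m8: 1--0,1-0-
  m10: --10,1--0
  m12: 1--0,1-0-
  m13: 1-0- ←essential
  m14: --10,1--0
Essential: 0-1-, 1-0-

NO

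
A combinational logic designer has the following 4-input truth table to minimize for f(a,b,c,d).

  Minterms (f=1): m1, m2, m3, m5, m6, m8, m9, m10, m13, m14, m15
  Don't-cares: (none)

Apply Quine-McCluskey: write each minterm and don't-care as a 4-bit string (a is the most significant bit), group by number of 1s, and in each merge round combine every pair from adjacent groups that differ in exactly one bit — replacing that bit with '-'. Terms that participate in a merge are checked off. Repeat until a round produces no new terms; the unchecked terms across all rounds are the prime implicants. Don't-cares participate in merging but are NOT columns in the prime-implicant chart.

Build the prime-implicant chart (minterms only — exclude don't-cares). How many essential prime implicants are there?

2

[col 0] 0001*, 0010*, 0011*, 0101*, 0110*, 1000*, 1001*, 1010*, 1101*, 1110*, 1111*
[col 1] -001*, -010*, -101*, -110*, 0-01*, 0-10*, 00-1, 001-, 1-01*, 1-10*, 10-0, 100-, 11-1, 111-
[col 2] --01, --10
Prime implicants: --01, --10, 00-1, 001-, 10-0, 100-, 11-1, 111-
PI chart (minterm → PIs covering it):
  1 | --01,00-1
  2 | --10,001-
  3 | 00-1,001-
  5 | --01  (sole → essential)
  6 | --10  (sole → essential)
  8 | 10-0,100-
  9 | --01,100-
  10 | --10,10-0
  13 | --01,11-1
  14 | --10,111-
  15 | 11-1,111-
Essential prime implicants: --01, --10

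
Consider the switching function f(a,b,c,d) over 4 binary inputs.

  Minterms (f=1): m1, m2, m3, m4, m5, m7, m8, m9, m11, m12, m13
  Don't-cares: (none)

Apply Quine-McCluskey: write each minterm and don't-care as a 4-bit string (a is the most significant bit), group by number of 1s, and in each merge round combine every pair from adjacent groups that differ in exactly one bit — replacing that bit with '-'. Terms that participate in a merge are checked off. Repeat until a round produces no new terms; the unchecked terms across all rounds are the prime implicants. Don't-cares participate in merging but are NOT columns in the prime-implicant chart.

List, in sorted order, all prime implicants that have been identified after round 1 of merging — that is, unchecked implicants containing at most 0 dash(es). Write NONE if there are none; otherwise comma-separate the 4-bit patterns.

NONE

Round 0: 0001✓ 0010✓ 0011✓ 0100✓ 0101✓ 0111✓ 1000✓ 1001✓ 1011✓ 1100✓ 1101✓
Round 1: -001✓ -011✓ -100✓ -101✓ 0-01✓ 0-11✓ 00-1✓ 001- 01-1✓ 010-✓ 1-00✓ 1-01✓ 10-1✓ 100-✓ 110-✓
Round 2: --01 -0-1 -10- 0--1 1-0-
PIs = {--01, -0-1, -10-, 0--1, 001-, 1-0-}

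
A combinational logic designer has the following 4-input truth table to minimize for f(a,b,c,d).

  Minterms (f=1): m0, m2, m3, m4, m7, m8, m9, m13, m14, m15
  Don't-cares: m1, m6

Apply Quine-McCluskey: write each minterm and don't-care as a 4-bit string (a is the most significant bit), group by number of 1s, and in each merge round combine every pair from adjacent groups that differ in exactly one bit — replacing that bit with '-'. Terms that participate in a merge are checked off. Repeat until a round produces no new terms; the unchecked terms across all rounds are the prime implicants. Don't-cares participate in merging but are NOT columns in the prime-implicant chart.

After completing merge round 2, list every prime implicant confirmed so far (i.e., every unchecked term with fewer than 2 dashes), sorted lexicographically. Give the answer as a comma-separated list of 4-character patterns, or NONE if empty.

1-01, 11-1

size-2^0 implicants → 0000(✓)  0001(✓)  0010(✓)  0011(✓)  0100(✓)  0110(✓)  0111(✓)  1000(✓)  1001(✓)  1101(✓)  1110(✓)  1111(✓)
size-2^1 implicants → -000(✓)  -001(✓)  -110(✓)  -111(✓)  0-00(✓)  0-10(✓)  0-11(✓)  00-0(✓)  00-1(✓)  000-(✓)  001-(✓)  01-0(✓)  011-(✓)  1-01  100-(✓)  11-1  111-(✓)
size-2^2 implicants → -00-  -11-  0--0  0-1-  00--
Unchecked terms (primes): -00-, -11-, 0--0, 0-1-, 00--, 1-01, 11-1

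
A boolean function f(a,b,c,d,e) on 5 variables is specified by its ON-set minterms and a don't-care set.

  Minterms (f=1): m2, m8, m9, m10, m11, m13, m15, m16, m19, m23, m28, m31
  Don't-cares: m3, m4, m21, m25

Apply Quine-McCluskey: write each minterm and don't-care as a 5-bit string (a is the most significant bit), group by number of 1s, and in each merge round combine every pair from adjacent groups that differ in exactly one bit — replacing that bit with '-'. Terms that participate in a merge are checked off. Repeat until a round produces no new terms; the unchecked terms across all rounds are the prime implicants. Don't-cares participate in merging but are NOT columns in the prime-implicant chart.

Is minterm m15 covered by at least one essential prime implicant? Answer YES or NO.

YES

size-2^0 implicants → 00010(✓)  00011(✓)  00100  01000(✓)  01001(✓)  01010(✓)  01011(✓)  01101(✓)  01111(✓)  10000  10011(✓)  10101(✓)  10111(✓)  11001(✓)  11100  11111(✓)
size-2^1 implicants → -0011  -1001  -1111  0-010(✓)  0-011(✓)  0001-(✓)  01-01(✓)  01-11(✓)  010-0(✓)  010-1(✓)  0100-(✓)  0101-(✓)  011-1(✓)  1-111  10-11  101-1
size-2^2 implicants → 0-01-  01--1  010--
Unchecked terms (primes): -0011, -1001, -1111, 0-01-, 00100, 01--1, 010--, 1-111, 10-11, 10000, 101-1, 11100
Minterm coverage:
  m2 ⊆ 0-01- [E]
  m8 ⊆ 010-- [E]
  m9 ⊆ -1001,01--1,010--
  m10 ⊆ 0-01-,010--
  m11 ⊆ 0-01-,01--1,010--
  m13 ⊆ 01--1 [E]
  m15 ⊆ -1111,01--1
  m16 ⊆ 10000 [E]
  m19 ⊆ -0011,10-11
  m23 ⊆ 1-111,10-11,101-1
  m28 ⊆ 11100 [E]
  m31 ⊆ -1111,1-111
E = {0-01-, 01--1, 010--, 10000, 11100}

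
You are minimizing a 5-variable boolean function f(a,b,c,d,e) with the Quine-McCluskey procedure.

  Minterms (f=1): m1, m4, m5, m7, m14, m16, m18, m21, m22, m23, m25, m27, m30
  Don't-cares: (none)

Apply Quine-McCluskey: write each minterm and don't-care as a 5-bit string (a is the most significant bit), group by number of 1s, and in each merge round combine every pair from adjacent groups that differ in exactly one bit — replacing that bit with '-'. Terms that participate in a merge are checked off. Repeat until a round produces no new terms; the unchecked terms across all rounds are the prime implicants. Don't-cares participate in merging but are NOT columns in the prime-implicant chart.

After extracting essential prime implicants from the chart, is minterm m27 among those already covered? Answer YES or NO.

YES

Round 0: 00001✓ 00100✓ 00101✓ 00111✓ 01110✓ 10000✓ 10010✓ 10101✓ 10110✓ 10111✓ 11001✓ 11011✓ 11110✓
Round 1: -0101✓ -0111✓ -1110 00-01 001-1✓ 0010- 1-110 10-10 100-0 101-1✓ 1011- 110-1
Round 2: -01-1
PIs = {-01-1, -1110, 00-01, 0010-, 1-110, 10-10, 100-0, 1011-, 110-1}
Coverage chart:
  m1: 00-01 ←essential
  m4: 0010- ←essential
  m5: -01-1,00-01,0010-
  m7: -01-1 ←essential
  m14: -1110 ←essential
  m16: 100-0 ←essential
  m18: 10-10,100-0
  m21: -01-1 ←essential
  m22: 1-110,10-10,1011-
  m23: -01-1,1011-
  m25: 110-1 ←essential
  m27: 110-1 ←essential
  m30: -1110,1-110
Essential: -01-1, -1110, 00-01, 0010-, 100-0, 110-1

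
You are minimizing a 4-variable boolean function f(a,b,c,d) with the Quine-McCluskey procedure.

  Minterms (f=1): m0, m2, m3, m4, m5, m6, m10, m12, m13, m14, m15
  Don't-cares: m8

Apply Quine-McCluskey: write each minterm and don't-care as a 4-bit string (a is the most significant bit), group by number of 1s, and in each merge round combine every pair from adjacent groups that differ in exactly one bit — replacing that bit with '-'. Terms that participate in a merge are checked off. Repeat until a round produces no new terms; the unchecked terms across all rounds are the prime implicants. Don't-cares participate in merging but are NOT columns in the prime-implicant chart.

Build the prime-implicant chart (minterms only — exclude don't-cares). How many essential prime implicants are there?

4

[col 0] 0000*, 0010*, 0011*, 0100*, 0101*, 0110*, 1000*, 1010*, 1100*, 1101*, 1110*, 1111*
[col 1] -000*, -010*, -100*, -101*, -110*, 0-00*, 0-10*, 00-0*, 001-, 01-0*, 010-*, 1-00*, 1-10*, 10-0*, 11-0*, 11-1*, 110-*, 111-*
[col 2] --00*, --10*, -0-0*, -1-0*, -10-, 0--0*, 1--0*, 11--
[col 3] ---0
Prime implicants: ---0, -10-, 001-, 11--
PI chart (minterm → PIs covering it):
  0 | ---0  (sole → essential)
  2 | ---0,001-
  3 | 001-  (sole → essential)
  4 | ---0,-10-
  5 | -10-  (sole → essential)
  6 | ---0  (sole → essential)
  10 | ---0  (sole → essential)
  12 | ---0,-10-,11--
  13 | -10-,11--
  14 | ---0,11--
  15 | 11--  (sole → essential)
Essential prime implicants: ---0, -10-, 001-, 11--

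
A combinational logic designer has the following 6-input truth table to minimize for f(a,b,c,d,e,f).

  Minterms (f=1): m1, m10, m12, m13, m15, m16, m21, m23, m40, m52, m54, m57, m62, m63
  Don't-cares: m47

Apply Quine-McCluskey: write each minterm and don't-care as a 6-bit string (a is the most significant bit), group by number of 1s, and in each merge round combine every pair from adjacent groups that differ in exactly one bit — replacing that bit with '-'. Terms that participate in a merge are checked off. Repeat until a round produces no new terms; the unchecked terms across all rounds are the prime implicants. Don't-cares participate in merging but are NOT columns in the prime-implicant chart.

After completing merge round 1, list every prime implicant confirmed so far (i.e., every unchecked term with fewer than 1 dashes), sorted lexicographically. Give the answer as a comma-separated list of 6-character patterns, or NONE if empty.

Round 0: 000001 001010 001100✓ 001101✓ 001111✓ 010000 010101✓ 010111✓ 101000 101111✓ 110100✓ 110110✓ 111001 111110✓ 111111✓
Round 1: -01111 0011-1 00110- 0101-1 1-1111 11-110 1101-0 11111-
PIs = {-01111, 000001, 001010, 0011-1, 00110-, 010000, 0101-1, 1-1111, 101000, 11-110, 1101-0, 111001, 11111-}

000001, 001010, 010000, 101000, 111001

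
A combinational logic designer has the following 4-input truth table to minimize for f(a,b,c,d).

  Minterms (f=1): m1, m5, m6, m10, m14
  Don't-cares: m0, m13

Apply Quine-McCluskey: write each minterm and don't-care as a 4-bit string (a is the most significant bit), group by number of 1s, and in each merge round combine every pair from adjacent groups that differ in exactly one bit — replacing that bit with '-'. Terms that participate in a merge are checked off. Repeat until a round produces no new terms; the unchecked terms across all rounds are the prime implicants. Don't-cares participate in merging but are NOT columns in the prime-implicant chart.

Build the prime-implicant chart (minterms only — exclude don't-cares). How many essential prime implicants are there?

[col 0] 0000*, 0001*, 0101*, 0110*, 1010*, 1101*, 1110*
[col 1] -101, -110, 0-01, 000-, 1-10
Prime implicants: -101, -110, 0-01, 000-, 1-10
PI chart (minterm → PIs covering it):
  1 | 0-01,000-
  5 | -101,0-01
  6 | -110  (sole → essential)
  10 | 1-10  (sole → essential)
  14 | -110,1-10
Essential prime implicants: -110, 1-10

2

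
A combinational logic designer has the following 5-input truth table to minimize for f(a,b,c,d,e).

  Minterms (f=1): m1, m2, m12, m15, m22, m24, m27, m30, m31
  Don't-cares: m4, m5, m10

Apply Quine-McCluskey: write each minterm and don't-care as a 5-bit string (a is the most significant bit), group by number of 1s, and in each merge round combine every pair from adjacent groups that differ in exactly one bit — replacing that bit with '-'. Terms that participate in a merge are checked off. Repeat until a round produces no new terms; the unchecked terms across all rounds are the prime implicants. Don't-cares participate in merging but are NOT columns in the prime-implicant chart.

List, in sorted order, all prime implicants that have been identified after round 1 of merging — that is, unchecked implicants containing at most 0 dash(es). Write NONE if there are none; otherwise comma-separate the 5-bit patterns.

size-2^0 implicants → 00001(✓)  00010(✓)  00100(✓)  00101(✓)  01010(✓)  01100(✓)  01111(✓)  10110(✓)  11000  11011(✓)  11110(✓)  11111(✓)
size-2^1 implicants → -1111  0-010  0-100  00-01  0010-  1-110  11-11  1111-
Unchecked terms (primes): -1111, 0-010, 0-100, 00-01, 0010-, 1-110, 11-11, 11000, 1111-

11000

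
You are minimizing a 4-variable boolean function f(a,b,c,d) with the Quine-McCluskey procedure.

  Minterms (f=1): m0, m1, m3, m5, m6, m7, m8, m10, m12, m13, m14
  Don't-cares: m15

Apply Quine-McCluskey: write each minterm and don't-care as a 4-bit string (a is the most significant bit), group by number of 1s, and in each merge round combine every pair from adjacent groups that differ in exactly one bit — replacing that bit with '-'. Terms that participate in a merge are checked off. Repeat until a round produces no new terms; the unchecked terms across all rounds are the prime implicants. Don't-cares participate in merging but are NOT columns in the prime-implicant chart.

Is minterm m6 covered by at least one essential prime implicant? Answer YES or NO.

YES

size-2^0 implicants → 0000(✓)  0001(✓)  0011(✓)  0101(✓)  0110(✓)  0111(✓)  1000(✓)  1010(✓)  1100(✓)  1101(✓)  1110(✓)  1111(✓)
size-2^1 implicants → -000  -101(✓)  -110(✓)  -111(✓)  0-01(✓)  0-11(✓)  00-1(✓)  000-  01-1(✓)  011-(✓)  1-00(✓)  1-10(✓)  10-0(✓)  11-0(✓)  11-1(✓)  110-(✓)  111-(✓)
size-2^2 implicants → -1-1  -11-  0--1  1--0  11--
Unchecked terms (primes): -000, -1-1, -11-, 0--1, 000-, 1--0, 11--
Minterm coverage:
  m0 ⊆ -000,000-
  m1 ⊆ 0--1,000-
  m3 ⊆ 0--1 [E]
  m5 ⊆ -1-1,0--1
  m6 ⊆ -11- [E]
  m7 ⊆ -1-1,-11-,0--1
  m8 ⊆ -000,1--0
  m10 ⊆ 1--0 [E]
  m12 ⊆ 1--0,11--
  m13 ⊆ -1-1,11--
  m14 ⊆ -11-,1--0,11--
E = {-11-, 0--1, 1--0}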